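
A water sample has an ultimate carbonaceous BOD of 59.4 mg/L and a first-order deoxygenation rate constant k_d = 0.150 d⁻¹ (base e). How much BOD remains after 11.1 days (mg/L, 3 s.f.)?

L ≈ 11.2 mg/L

L_t = L₀ e^(−k_d t) = 59.4 × e^(−0.150×11.1) = 59.4 × 0.1892 = 11.24 mg/L.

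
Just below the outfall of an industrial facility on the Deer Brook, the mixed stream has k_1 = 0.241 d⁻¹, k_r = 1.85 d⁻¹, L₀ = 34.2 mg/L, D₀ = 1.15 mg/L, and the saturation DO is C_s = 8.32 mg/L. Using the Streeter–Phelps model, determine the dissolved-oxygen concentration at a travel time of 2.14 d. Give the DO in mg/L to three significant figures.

k_1 L₀/(k_r−k_1) = 0.241×34.2/(1.85−0.241) = 8.242/1.609 = 5.123 mg/L.
e^(−k_1 t) = e^(−0.241×2.140) = 0.5971; e^(−k_r t) = e^(−1.85×2.140) = 0.01908.
D = 5.123 × (0.5971 − 0.01908) + 1.15 × 0.01908 = 2.961 + 0.02194 = 2.983 mg/L.
DO = C_s − D = 8.32 − 2.983 = 5.337 mg/L.

DO ≈ 5.34 mg/L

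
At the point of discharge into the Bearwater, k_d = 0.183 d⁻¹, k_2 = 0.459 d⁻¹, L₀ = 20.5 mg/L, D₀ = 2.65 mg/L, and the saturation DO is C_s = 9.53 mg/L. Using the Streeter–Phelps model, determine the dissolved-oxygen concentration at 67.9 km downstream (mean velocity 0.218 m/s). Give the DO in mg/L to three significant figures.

Travel time t = x/v = 67.9 km / (0.218 m/s) = 67900 m / 0.218 m/s = 311500 s = 3.605 d.
k_d L₀/(k_2−k_d) = 0.183×20.5/(0.459−0.183) = 3.752/0.2760 = 13.59 mg/L.
e^(−k_d t) = e^(−0.183×3.605) = 0.5170; e^(−k_2 t) = e^(−0.459×3.605) = 0.1912.
D = 13.59 × (0.5170 − 0.1912) + 2.65 × 0.1912 = 4.429 + 0.5066 = 4.936 mg/L.
DO = C_s − D = 9.53 − 4.936 = 4.594 mg/L.

DO ≈ 4.59 mg/L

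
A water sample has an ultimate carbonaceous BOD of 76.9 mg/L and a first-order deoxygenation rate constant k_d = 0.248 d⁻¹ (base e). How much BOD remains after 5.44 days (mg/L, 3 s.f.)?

L_t = L₀ e^(−k_d t) = 76.9 × e^(−0.248×5.44) = 76.9 × 0.2595 = 19.95 mg/L.

L ≈ 20.0 mg/L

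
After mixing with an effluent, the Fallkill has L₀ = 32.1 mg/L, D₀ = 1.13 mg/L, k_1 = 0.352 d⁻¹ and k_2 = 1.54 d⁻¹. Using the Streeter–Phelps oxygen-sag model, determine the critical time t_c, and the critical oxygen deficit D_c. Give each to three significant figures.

At the critical point dD/dt = 0, so k_1 L₀ e^(−k_1 t) = k_2 D. Substituting D(t) from the Streeter–Phelps equation and solving for t gives
t_c = ln[(k_2/k_1)(1 − D₀(k_2−k_1)/(k_1 L₀))] / (k_2−k_1).
Here k_2−k_1 = 1.188 d⁻¹ and 1 − D₀(k_2−k_1)/(k_1 L₀) = 1 − 1.13×1.188/(0.352×32.1) = 0.8812, so
t_c = ln(4.375 × 0.8812) / 1.188 = 1.349 / 1.188 = 1.136 d.
D_c = (k_1/k_2) L₀ e^(−k_1 t_c) = (0.352/1.54) × 32.1 × e^(−0.352×1.136) = 0.2286 × 32.1 × 0.6704 = 4.919 mg/L.

t_c ≈ 1.14 d; D_c ≈ 4.92 mg/L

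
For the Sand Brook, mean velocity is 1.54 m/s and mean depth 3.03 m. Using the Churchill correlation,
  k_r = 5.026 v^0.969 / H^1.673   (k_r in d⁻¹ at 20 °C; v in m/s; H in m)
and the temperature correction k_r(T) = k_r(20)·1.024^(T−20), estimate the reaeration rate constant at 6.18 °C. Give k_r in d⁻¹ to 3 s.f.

k_r(20) = 5.026 × 1.54^0.969 / 3.03^1.673 = 5.026 × 1.520 / 6.389 = 1.195 d⁻¹.
k_r(6.18) = 1.195 × 1.024^(6.18−20) = 1.195 × 0.7205 = 0.8613 d⁻¹.

k_r ≈ 0.861 d⁻¹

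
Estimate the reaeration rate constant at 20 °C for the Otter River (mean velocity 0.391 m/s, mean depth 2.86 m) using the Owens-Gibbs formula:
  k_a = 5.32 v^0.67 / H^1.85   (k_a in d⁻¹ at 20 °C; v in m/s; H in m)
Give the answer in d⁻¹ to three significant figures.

k_a = 5.32 × 0.391^0.67 / 2.86^1.85 = 5.32 × 0.5330 / 6.987 = 0.4059 d⁻¹.

k_a ≈ 0.406 d⁻¹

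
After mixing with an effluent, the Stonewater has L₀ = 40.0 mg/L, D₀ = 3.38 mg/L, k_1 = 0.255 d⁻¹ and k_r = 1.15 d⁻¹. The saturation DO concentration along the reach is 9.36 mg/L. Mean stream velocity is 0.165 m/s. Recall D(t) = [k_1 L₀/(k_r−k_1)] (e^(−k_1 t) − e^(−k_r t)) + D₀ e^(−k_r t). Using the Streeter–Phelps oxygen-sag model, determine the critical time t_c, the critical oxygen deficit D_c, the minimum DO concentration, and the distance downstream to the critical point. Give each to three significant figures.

t_c ≈ 1.29 d; D_c ≈ 6.38 mg/L; min DO ≈ 2.98 mg/L; x_c ≈ 18.4 km

At the critical point dD/dt = 0, so k_1 L₀ e^(−k_1 t) = k_r D. Substituting D(t) from the Streeter–Phelps equation and solving for t gives
t_c = ln[(k_r/k_1)(1 − D₀(k_r−k_1)/(k_1 L₀))] / (k_r−k_1).
Here k_r−k_1 = 0.8950 d⁻¹ and 1 − D₀(k_r−k_1)/(k_1 L₀) = 1 − 3.38×0.8950/(0.255×40.0) = 0.7034, so
t_c = ln(4.510 × 0.7034) / 0.8950 = 1.154 / 0.8950 = 1.290 d.
D_c = (k_1/k_r) L₀ e^(−k_1 t_c) = (0.255/1.15) × 40.0 × e^(−0.255×1.290) = 0.2217 × 40.0 × 0.7197 = 6.383 mg/L.
Minimum DO = C_s − D_c = 9.36 − 6.383 = 2.977 mg/L.
x_c = v t_c = 0.165 m/s × 1.290 d × 86400 s/d = 18390 m ≈ 18.4 km.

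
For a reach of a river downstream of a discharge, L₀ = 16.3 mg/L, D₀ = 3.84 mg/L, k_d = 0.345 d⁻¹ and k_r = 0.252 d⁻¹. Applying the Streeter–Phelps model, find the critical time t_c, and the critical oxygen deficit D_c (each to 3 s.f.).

t_c = [1/(k_r−k_d)] ln[(k_r/k_d)(1 − D₀(k_r−k_d)/(k_d L₀))]
= [1/(0.252−0.345)] ln[(0.252/0.345)(1 − 3.84×-0.09300/(0.345×16.3))]
= (1/-0.09300) ln[0.7304 × 1.064] = -10.75 × ln(0.7768) = -10.75 × -0.2525 = 2.716 d.
L(t_c) = L₀ e^(−k_d t_c) = 16.3 × 0.3919 = 6.387 mg/L, and at the critical point k_r D_c = k_d L, so D_c = (0.345/0.252) × 6.387 = 8.744 mg/L.

t_c ≈ 2.72 d; D_c ≈ 8.74 mg/L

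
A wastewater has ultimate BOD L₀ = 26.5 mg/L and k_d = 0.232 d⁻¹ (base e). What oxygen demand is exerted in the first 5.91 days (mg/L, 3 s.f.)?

y_t = L₀(1 − e^(−k_d t)) = 26.5 × (1 − e^(−0.232×5.91))
= 26.5 × (1 − 0.2538) = 26.5 × 0.7462 = 19.77 mg/L.

y ≈ 19.8 mg/L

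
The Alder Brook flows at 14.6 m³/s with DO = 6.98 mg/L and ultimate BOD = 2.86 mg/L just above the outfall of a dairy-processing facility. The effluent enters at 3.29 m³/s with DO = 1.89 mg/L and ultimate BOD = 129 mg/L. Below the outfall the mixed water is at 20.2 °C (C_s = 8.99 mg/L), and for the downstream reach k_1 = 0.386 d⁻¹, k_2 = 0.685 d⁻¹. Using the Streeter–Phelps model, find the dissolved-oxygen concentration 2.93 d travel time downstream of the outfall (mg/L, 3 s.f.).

DO ≈ 2.26 mg/L

Mixed DO = (14.6×6.98 + 3.29×1.89)/(14.6+3.29) = 108.1/17.89 = 6.044 mg/L.
Mixed L₀ = (14.6×2.86 + 3.29×129)/(17.89) = 466.2/17.89 = 26.06 mg/L.
Initial deficit D₀ = C_s − DO₀ = 8.99 − 6.044 = 2.946 mg/L.
D(2.93) = [0.386×26.06/(0.685−0.386)](e^(−0.386×2.93) − e^(−0.685×2.93)) + 2.946 e^(−0.685×2.93)
= 33.64 × (0.3227 − 0.1344) + 2.946 × 0.1344 = 6.731 mg/L.
DO = 8.99 − 6.731 = 2.259 mg/L.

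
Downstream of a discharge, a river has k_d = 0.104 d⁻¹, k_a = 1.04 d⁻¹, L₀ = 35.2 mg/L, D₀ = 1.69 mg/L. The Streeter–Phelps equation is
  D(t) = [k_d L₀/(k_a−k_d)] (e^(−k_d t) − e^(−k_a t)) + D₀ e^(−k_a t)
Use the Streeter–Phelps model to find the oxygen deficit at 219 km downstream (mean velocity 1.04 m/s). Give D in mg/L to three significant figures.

Travel time t = x/v = 219 km / (1.04 m/s) = 219000 m / 1.04 m/s = 210600 s = 2.437 d.
k_d L₀/(k_a−k_d) = 0.104×35.2/(1.04−0.104) = 3.661/0.9360 = 3.911 mg/L.
e^(−k_d t) = e^(−0.104×2.437) = 0.7761; e^(−k_a t) = e^(−1.04×2.437) = 0.07928.
D = 3.911 × (0.7761 − 0.07928) + 1.69 × 0.07928 = 2.725 + 0.1340 = 2.859 mg/L.

D ≈ 2.86 mg/L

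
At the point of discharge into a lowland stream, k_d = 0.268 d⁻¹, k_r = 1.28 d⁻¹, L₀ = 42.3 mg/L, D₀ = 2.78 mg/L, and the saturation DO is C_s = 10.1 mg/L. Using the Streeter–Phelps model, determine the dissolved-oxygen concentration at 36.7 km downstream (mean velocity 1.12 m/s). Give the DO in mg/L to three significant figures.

Travel time t = x/v = 36.7 km / (1.12 m/s) = 36700 m / 1.12 m/s = 32770 s = 0.3793 d.
k_d L₀/(k_r−k_d) = 0.268×42.3/(1.28−0.268) = 11.34/1.012 = 11.20 mg/L.
e^(−k_d t) = e^(−0.268×0.3793) = 0.9034; e^(−k_r t) = e^(−1.28×0.3793) = 0.6154.
D = 11.20 × (0.9034 − 0.6154) + 2.78 × 0.6154 = 3.225 + 1.711 = 4.936 mg/L.
DO = C_s − D = 10.1 − 4.936 = 5.164 mg/L.

DO ≈ 5.16 mg/L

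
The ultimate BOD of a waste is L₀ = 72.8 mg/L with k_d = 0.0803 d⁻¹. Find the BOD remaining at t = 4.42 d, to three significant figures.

L ≈ 51.0 mg/L

L_t = L₀ e^(−k_d t) = 72.8 × e^(−0.0803×4.42) = 72.8 × 0.7012 = 51.05 mg/L.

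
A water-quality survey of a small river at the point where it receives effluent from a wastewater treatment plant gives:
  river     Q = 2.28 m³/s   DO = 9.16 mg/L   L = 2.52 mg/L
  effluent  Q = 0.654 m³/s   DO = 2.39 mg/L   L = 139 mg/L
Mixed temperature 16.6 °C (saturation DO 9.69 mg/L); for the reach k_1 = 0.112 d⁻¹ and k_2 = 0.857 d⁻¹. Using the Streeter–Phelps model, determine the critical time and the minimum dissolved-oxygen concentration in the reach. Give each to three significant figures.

t_c ≈ 2.02 d; minimum DO ≈ 6.26 mg/L

Mixed DO = (2.28×9.16 + 0.654×2.39)/(2.28+0.654) = 22.45/2.934 = 7.651 mg/L.
Mixed L₀ = (2.28×2.52 + 0.654×139)/(2.934) = 96.65/2.934 = 32.94 mg/L.
Initial deficit D₀ = C_s − DO₀ = 9.69 − 7.651 = 2.039 mg/L.
t_c = (1/0.7450) ln[(0.857/0.112)(1 − 2.039×0.7450/(0.112×32.94))] = 1.342 × ln(4.501) = 2.019 d.
D_c = (0.112/0.857) × 32.94 × e^(−0.112×2.019) = 0.1307 × 32.94 × 0.7976 = 3.434 mg/L.
Minimum DO = 9.69 − 3.434 = 6.256 mg/L.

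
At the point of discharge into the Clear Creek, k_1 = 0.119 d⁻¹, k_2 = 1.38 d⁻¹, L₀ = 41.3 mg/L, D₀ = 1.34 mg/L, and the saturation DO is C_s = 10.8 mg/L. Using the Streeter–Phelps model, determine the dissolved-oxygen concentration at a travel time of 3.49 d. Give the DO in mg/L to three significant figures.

k_1 L₀/(k_2−k_1) = 0.119×41.3/(1.38−0.119) = 4.915/1.261 = 3.897 mg/L.
e^(−k_1 t) = e^(−0.119×3.490) = 0.6601; e^(−k_2 t) = e^(−1.38×3.490) = 0.008097.
D = 3.897 × (0.6601 − 0.008097) + 1.34 × 0.008097 = 2.541 + 0.01085 = 2.552 mg/L.
DO = C_s − D = 10.8 − 2.552 = 8.248 mg/L.

DO ≈ 8.25 mg/L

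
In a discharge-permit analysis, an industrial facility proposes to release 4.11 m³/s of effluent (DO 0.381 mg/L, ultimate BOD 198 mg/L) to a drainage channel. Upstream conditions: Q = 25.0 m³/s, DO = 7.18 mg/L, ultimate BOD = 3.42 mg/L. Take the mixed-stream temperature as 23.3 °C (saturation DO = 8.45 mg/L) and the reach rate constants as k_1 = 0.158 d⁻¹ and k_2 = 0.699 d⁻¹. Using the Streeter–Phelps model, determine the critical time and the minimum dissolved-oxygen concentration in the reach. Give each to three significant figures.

Mixed DO = (25.0×7.18 + 4.11×0.381)/(25.0+4.11) = 181.1/29.11 = 6.220 mg/L.
Mixed L₀ = (25.0×3.42 + 4.11×198)/(29.11) = 899.3/29.11 = 30.89 mg/L.
Initial deficit D₀ = C_s − DO₀ = 8.45 − 6.220 = 2.230 mg/L.
t_c = (1/0.5410) ln[(0.699/0.158)(1 − 2.230×0.5410/(0.158×30.89))] = 1.848 × ln(3.331) = 2.224 d.
D_c = (0.158/0.699) × 30.89 × e^(−0.158×2.224) = 0.2260 × 30.89 × 0.7037 = 4.914 mg/L.
Minimum DO = 8.45 − 4.914 = 3.536 mg/L.

t_c ≈ 2.22 d; minimum DO ≈ 3.54 mg/L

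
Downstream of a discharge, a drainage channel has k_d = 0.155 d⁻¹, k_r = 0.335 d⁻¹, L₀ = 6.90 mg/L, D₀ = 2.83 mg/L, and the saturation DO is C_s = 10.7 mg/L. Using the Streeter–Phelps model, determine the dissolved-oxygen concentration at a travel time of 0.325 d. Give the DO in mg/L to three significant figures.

DO ≈ 7.84 mg/L

k_d L₀/(k_r−k_d) = 0.155×6.90/(0.335−0.155) = 1.070/0.1800 = 5.942 mg/L.
e^(−k_d t) = e^(−0.155×0.3250) = 0.9509; e^(−k_r t) = e^(−0.335×0.3250) = 0.8968.
D = 5.942 × (0.9509 − 0.8968) + 2.83 × 0.8968 = 0.3210 + 2.538 = 2.859 mg/L.
DO = C_s − D = 10.7 − 2.859 = 7.841 mg/L.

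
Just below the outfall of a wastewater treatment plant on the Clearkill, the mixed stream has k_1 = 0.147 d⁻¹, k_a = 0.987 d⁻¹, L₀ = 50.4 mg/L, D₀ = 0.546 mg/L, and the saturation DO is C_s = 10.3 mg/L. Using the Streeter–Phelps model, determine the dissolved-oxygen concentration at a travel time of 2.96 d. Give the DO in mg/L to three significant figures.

DO ≈ 5.04 mg/L

k_1 L₀/(k_a−k_1) = 0.147×50.4/(0.987−0.147) = 7.409/0.8400 = 8.820 mg/L.
e^(−k_1 t) = e^(−0.147×2.960) = 0.6472; e^(−k_a t) = e^(−0.987×2.960) = 0.05385.
D = 8.820 × (0.6472 − 0.05385) + 0.546 × 0.05385 = 5.233 + 0.02940 = 5.263 mg/L.
DO = C_s − D = 10.3 − 5.263 = 5.037 mg/L.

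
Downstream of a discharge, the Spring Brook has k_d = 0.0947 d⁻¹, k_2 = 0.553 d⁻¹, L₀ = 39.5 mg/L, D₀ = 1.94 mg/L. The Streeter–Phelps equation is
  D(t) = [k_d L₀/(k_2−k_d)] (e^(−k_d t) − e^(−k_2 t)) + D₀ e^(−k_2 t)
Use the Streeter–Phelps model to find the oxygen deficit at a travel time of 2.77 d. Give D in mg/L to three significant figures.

D ≈ 4.93 mg/L

k_d L₀/(k_2−k_d) = 0.0947×39.5/(0.553−0.0947) = 3.741/0.4583 = 8.162 mg/L.
e^(−k_d t) = e^(−0.0947×2.770) = 0.7693; e^(−k_2 t) = e^(−0.553×2.770) = 0.2161.
D = 8.162 × (0.7693 − 0.2161) + 1.94 × 0.2161 = 4.515 + 0.4193 = 4.934 mg/L.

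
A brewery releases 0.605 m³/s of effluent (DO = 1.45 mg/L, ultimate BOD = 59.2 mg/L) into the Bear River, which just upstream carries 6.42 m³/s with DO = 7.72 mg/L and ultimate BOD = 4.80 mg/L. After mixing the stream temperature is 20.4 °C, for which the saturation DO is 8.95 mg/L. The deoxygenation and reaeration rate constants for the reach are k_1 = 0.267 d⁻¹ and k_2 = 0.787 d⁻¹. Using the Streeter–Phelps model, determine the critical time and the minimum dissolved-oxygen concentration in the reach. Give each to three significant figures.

t_c ≈ 1.21 d; minimum DO ≈ 6.62 mg/L

Mixed DO = (6.42×7.72 + 0.605×1.45)/(6.42+0.605) = 50.44/7.025 = 7.180 mg/L.
Mixed L₀ = (6.42×4.80 + 0.605×59.2)/(7.025) = 66.63/7.025 = 9.485 mg/L.
Initial deficit D₀ = C_s − DO₀ = 8.95 − 7.180 = 1.770 mg/L.
t_c = (1/0.5200) ln[(0.787/0.267)(1 − 1.770×0.5200/(0.267×9.485))] = 1.923 × ln(1.876) = 1.210 d.
D_c = (0.267/0.787) × 9.485 × e^(−0.267×1.210) = 0.3393 × 9.485 × 0.7239 = 2.329 mg/L.
Minimum DO = 8.95 − 2.329 = 6.621 mg/L.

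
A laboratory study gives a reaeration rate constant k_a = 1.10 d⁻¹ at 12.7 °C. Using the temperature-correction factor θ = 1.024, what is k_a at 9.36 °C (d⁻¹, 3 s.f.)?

k_a ≈ 1.02 d⁻¹

k_a(T₂) = k_a(T₁) · θ^(T₂−T₁) = 1.10 × 1.024^(9.36−12.7)
= 1.10 × 1.024^-3.34 = 1.10 × 0.9238 = 1.016 d⁻¹.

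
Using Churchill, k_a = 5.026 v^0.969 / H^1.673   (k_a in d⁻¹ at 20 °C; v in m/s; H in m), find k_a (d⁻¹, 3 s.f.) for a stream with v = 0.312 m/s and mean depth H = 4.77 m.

k_a = 5.026 × 0.312^0.969 / 4.77^1.673 = 5.026 × 0.3235 / 13.65 = 0.1191 d⁻¹.

k_a ≈ 0.119 d⁻¹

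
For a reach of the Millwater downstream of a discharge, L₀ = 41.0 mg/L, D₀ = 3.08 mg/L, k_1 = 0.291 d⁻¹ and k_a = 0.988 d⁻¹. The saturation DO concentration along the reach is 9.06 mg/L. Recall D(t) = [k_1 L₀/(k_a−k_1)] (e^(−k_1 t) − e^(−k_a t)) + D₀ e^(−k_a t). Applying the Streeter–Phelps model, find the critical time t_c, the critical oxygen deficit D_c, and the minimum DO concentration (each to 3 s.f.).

t_c = [1/(k_a−k_1)] ln[(k_a/k_1)(1 − D₀(k_a−k_1)/(k_1 L₀))]
= [1/(0.988−0.291)] ln[(0.988/0.291)(1 − 3.08×0.6970/(0.291×41.0))]
= (1/0.6970) ln[3.395 × 0.8201] = 1.435 × ln(2.784) = 1.435 × 1.024 = 1.469 d.
L(t_c) = L₀ e^(−k_1 t_c) = 41.0 × 0.6521 = 26.74 mg/L, and at the critical point k_a D_c = k_1 L, so D_c = (0.291/0.988) × 26.74 = 7.875 mg/L.
Minimum DO = C_s − D_c = 9.06 − 7.875 = 1.185 mg/L.

t_c ≈ 1.47 d; D_c ≈ 7.87 mg/L; min DO ≈ 1.19 mg/L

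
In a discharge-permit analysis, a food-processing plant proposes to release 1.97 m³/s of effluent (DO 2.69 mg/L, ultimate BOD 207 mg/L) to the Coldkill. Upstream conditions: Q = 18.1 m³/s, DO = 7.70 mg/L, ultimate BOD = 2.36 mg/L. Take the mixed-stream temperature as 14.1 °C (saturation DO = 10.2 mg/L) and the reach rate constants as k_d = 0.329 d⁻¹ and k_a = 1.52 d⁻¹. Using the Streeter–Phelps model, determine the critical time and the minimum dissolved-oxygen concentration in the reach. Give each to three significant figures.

t_c ≈ 0.732 d; minimum DO ≈ 6.38 mg/L

Mixed DO = (18.1×7.70 + 1.97×2.69)/(18.1+1.97) = 144.7/20.07 = 7.208 mg/L.
Mixed L₀ = (18.1×2.36 + 1.97×207)/(20.07) = 450.5/20.07 = 22.45 mg/L.
Initial deficit D₀ = C_s − DO₀ = 10.2 − 7.208 = 2.992 mg/L.
t_c = (1/1.191) ln[(1.52/0.329)(1 − 2.992×1.191/(0.329×22.45))] = 0.8396 × ln(2.391) = 0.7319 d.
D_c = (0.329/1.52) × 22.45 × e^(−0.329×0.7319) = 0.2164 × 22.45 × 0.7860 = 3.819 mg/L.
Minimum DO = 10.2 − 3.819 = 6.381 mg/L.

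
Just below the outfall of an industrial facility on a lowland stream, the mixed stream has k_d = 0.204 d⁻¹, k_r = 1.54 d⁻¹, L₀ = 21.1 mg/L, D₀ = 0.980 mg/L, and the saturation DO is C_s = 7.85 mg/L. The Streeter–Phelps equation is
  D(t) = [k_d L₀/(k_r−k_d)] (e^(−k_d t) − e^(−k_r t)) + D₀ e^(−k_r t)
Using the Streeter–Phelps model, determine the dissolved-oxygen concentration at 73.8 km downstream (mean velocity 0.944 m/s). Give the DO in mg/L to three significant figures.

DO ≈ 5.73 mg/L

Travel time t = x/v = 73.8 km / (0.944 m/s) = 73800 m / 0.944 m/s = 78180 s = 0.9048 d.
k_d L₀/(k_r−k_d) = 0.204×21.1/(1.54−0.204) = 4.304/1.336 = 3.222 mg/L.
e^(−k_d t) = e^(−0.204×0.9048) = 0.8314; e^(−k_r t) = e^(−1.54×0.9048) = 0.2482.
D = 3.222 × (0.8314 − 0.2482) + 0.980 × 0.2482 = 1.879 + 0.2433 = 2.122 mg/L.
DO = C_s − D = 7.85 − 2.122 = 5.728 mg/L.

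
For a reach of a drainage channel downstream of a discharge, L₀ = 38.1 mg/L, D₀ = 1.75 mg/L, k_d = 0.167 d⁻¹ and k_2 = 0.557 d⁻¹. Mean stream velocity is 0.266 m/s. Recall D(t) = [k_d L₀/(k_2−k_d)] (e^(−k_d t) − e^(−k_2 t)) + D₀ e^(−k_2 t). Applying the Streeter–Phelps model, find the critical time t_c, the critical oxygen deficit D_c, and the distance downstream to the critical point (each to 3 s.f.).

t_c ≈ 2.80 d; D_c ≈ 7.16 mg/L; x_c ≈ 64.3 km

At the critical point dD/dt = 0, so k_d L₀ e^(−k_d t) = k_2 D. Substituting D(t) from the Streeter–Phelps equation and solving for t gives
t_c = ln[(k_2/k_d)(1 − D₀(k_2−k_d)/(k_d L₀))] / (k_2−k_d).
Here k_2−k_d = 0.3900 d⁻¹ and 1 − D₀(k_2−k_d)/(k_d L₀) = 1 − 1.75×0.3900/(0.167×38.1) = 0.8927, so
t_c = ln(3.335 × 0.8927) / 0.3900 = 1.091 / 0.3900 = 2.798 d.
D_c = (k_d/k_2) L₀ e^(−k_d t_c) = (0.167/0.557) × 38.1 × e^(−0.167×2.798) = 0.2998 × 38.1 × 0.6267 = 7.159 mg/L.
x_c = v t_c = 0.266 m/s × 2.798 d × 86400 s/d = 64300 m ≈ 64.3 km.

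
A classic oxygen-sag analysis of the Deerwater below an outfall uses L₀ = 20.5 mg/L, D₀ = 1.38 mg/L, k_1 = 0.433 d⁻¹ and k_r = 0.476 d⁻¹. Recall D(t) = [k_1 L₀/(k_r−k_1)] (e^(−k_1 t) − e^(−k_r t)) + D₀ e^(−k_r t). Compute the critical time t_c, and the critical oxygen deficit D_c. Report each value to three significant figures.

With k_r/k_1 = 1.099 and 1 − D₀(k_r−k_1)/(k_1 L₀) = 0.9933,
t_c = ln(1.099 × 0.9933) / (0.476 − 0.433) = ln(1.092) / 0.04300 = 0.08797/0.04300 = 2.046 d.
D_c = (k_1/k_r) L₀ e^(−k_1 t_c) = (0.433/0.476) × 20.5 × e^(−0.433×2.046) = 0.9097 × 20.5 × 0.4124 = 7.690 mg/L.

t_c ≈ 2.05 d; D_c ≈ 7.69 mg/L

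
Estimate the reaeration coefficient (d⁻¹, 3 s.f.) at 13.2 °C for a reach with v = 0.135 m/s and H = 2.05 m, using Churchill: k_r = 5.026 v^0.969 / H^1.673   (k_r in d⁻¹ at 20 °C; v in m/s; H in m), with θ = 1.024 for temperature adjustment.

k_r(20) = 5.026 × 0.135^0.969 / 2.05^1.673 = 5.026 × 0.1436 / 3.323 = 0.2172 d⁻¹.
k_r(13.2) = 0.2172 × 1.024^(13.2−20) = 0.2172 × 0.8511 = 0.1849 d⁻¹.

k_r ≈ 0.185 d⁻¹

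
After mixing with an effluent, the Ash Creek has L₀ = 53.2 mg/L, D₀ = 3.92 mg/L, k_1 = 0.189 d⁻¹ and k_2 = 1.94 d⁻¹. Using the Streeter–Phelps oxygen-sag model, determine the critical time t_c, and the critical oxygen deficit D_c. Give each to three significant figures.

t_c ≈ 0.674 d; D_c ≈ 4.56 mg/L

t_c = [1/(k_2−k_1)] ln[(k_2/k_1)(1 − D₀(k_2−k_1)/(k_1 L₀))]
= [1/(1.94−0.189)] ln[(1.94/0.189)(1 − 3.92×1.751/(0.189×53.2))]
= (1/1.751) ln[10.26 × 0.3173] = 0.5711 × ln(3.257) = 0.5711 × 1.181 = 0.6744 d.
L(t_c) = L₀ e^(−k_1 t_c) = 53.2 × 0.8803 = 46.83 mg/L, and at the critical point k_2 D_c = k_1 L, so D_c = (0.189/1.94) × 46.83 = 4.563 mg/L.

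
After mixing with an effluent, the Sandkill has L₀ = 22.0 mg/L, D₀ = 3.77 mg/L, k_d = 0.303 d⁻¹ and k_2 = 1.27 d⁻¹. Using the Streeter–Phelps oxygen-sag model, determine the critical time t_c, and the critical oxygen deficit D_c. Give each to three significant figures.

t_c ≈ 0.663 d; D_c ≈ 4.29 mg/L

At the critical point dD/dt = 0, so k_d L₀ e^(−k_d t) = k_2 D. Substituting D(t) from the Streeter–Phelps equation and solving for t gives
t_c = ln[(k_2/k_d)(1 − D₀(k_2−k_d)/(k_d L₀))] / (k_2−k_d).
Here k_2−k_d = 0.9670 d⁻¹ and 1 − D₀(k_2−k_d)/(k_d L₀) = 1 − 3.77×0.9670/(0.303×22.0) = 0.4531, so
t_c = ln(4.191 × 0.4531) / 0.9670 = 0.6414 / 0.9670 = 0.6633 d.
L(t_c) = L₀ e^(−k_d t_c) = 22.0 × 0.8179 = 17.99 mg/L, and at the critical point k_2 D_c = k_d L, so D_c = (0.303/1.27) × 17.99 = 4.293 mg/L.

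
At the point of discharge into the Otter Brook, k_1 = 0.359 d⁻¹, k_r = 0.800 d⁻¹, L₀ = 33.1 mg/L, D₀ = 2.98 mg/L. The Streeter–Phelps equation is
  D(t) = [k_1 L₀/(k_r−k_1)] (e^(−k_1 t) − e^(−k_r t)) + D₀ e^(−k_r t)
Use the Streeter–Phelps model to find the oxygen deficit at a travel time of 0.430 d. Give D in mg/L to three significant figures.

k_1 L₀/(k_r−k_1) = 0.359×33.1/(0.800−0.359) = 11.88/0.4410 = 26.95 mg/L.
e^(−k_1 t) = e^(−0.359×0.4300) = 0.8570; e^(−k_r t) = e^(−0.800×0.4300) = 0.7089.
D = 26.95 × (0.8570 − 0.7089) + 2.98 × 0.7089 = 3.989 + 2.113 = 6.101 mg/L.

D ≈ 6.10 mg/L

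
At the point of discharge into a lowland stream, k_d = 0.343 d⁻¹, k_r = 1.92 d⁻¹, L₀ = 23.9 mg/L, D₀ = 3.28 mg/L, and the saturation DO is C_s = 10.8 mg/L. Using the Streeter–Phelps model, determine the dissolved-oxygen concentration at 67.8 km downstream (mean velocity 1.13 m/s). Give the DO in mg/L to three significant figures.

Travel time t = x/v = 67.8 km / (1.13 m/s) = 67800 m / 1.13 m/s = 60000 s = 0.6944 d.
k_d L₀/(k_r−k_d) = 0.343×23.9/(1.92−0.343) = 8.198/1.577 = 5.198 mg/L.
e^(−k_d t) = e^(−0.343×0.6944) = 0.7880; e^(−k_r t) = e^(−1.92×0.6944) = 0.2636.
D = 5.198 × (0.7880 − 0.2636) + 3.28 × 0.2636 = 2.726 + 0.8646 = 3.591 mg/L.
DO = C_s − D = 10.8 − 3.591 = 7.209 mg/L.

DO ≈ 7.21 mg/L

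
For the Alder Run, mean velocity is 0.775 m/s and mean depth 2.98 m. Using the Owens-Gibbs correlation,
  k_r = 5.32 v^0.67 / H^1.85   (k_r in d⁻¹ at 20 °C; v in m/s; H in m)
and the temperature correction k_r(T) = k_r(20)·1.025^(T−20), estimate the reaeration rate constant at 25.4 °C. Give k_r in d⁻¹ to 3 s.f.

k_r ≈ 0.680 d⁻¹

k_r(20) = 5.32 × 0.775^0.67 / 2.98^1.85 = 5.32 × 0.8430 / 7.539 = 0.5949 d⁻¹.
k_r(25.4) = 0.5949 × 1.025^(25.4−20) = 0.5949 × 1.143 = 0.6798 d⁻¹.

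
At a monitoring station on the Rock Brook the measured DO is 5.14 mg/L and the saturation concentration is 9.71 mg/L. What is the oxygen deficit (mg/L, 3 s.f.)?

D = C_s − C = 9.71 − 5.14 = 4.57 mg/L.

D ≈ 4.57 mg/L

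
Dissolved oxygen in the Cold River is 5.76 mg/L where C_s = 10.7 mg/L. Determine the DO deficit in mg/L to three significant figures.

D = C_s − C = 10.7 − 5.76 = 4.94 mg/L.

D ≈ 4.94 mg/L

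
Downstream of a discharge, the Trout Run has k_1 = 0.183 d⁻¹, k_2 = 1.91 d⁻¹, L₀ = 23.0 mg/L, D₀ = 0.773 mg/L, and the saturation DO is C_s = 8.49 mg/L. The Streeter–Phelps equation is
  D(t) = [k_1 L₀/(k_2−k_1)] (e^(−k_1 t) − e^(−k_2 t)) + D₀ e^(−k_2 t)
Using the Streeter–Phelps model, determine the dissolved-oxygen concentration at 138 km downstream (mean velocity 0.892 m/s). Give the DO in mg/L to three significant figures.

Travel time t = x/v = 138 km / (0.892 m/s) = 138000 m / 0.892 m/s = 154700 s = 1.791 d.
k_1 L₀/(k_2−k_1) = 0.183×23.0/(1.91−0.183) = 4.209/1.727 = 2.437 mg/L.
e^(−k_1 t) = e^(−0.183×1.791) = 0.7206; e^(−k_2 t) = e^(−1.91×1.791) = 0.03271.
D = 2.437 × (0.7206 − 0.03271) + 0.773 × 0.03271 = 1.676 + 0.02529 = 1.702 mg/L.
DO = C_s − D = 8.49 − 1.702 = 6.788 mg/L.

DO ≈ 6.79 mg/L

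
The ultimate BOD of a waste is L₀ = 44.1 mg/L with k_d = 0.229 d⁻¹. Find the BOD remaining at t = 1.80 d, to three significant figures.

L_t = L₀ e^(−k_d t) = 44.1 × e^(−0.229×1.80) = 44.1 × 0.6622 = 29.20 mg/L.

L ≈ 29.2 mg/L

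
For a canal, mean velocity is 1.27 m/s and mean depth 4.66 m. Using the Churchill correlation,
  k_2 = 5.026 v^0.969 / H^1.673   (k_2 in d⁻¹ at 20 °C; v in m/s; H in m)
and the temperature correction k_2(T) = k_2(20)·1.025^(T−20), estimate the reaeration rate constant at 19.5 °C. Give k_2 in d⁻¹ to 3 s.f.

k_2 ≈ 0.477 d⁻¹

k_2(20) = 5.026 × 1.27^0.969 / 4.66^1.673 = 5.026 × 1.261 / 13.13 = 0.4826 d⁻¹.
k_2(19.5) = 0.4826 × 1.025^(19.5−20) = 0.4826 × 0.9877 = 0.4767 d⁻¹.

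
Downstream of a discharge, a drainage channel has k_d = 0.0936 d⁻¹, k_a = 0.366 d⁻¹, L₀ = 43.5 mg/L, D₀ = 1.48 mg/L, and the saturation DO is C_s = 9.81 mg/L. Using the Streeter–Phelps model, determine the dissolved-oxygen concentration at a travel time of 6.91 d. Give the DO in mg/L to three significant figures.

k_d L₀/(k_a−k_d) = 0.0936×43.5/(0.366−0.0936) = 4.072/0.2724 = 14.95 mg/L.
e^(−k_d t) = e^(−0.0936×6.910) = 0.5237; e^(−k_a t) = e^(−0.366×6.910) = 0.07973.
D = 14.95 × (0.5237 − 0.07973) + 1.48 × 0.07973 = 6.636 + 0.1180 = 6.754 mg/L.
DO = C_s − D = 9.81 − 6.754 = 3.056 mg/L.

DO ≈ 3.06 mg/L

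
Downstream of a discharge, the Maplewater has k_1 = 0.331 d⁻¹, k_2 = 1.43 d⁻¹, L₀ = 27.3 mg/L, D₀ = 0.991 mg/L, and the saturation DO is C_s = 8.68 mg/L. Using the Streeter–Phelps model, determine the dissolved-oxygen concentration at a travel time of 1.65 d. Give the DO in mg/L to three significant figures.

k_1 L₀/(k_2−k_1) = 0.331×27.3/(1.43−0.331) = 9.036/1.099 = 8.222 mg/L.
e^(−k_1 t) = e^(−0.331×1.650) = 0.5792; e^(−k_2 t) = e^(−1.43×1.650) = 0.09447.
D = 8.222 × (0.5792 − 0.09447) + 0.991 × 0.09447 = 3.985 + 0.09362 = 4.079 mg/L.
DO = C_s − D = 8.68 − 4.079 = 4.601 mg/L.

DO ≈ 4.60 mg/L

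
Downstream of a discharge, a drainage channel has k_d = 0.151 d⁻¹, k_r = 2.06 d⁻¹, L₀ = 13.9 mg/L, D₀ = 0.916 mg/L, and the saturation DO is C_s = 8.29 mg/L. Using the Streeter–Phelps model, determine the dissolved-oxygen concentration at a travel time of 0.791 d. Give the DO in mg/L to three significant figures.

DO ≈ 7.35 mg/L

k_d L₀/(k_r−k_d) = 0.151×13.9/(2.06−0.151) = 2.099/1.909 = 1.099 mg/L.
e^(−k_d t) = e^(−0.151×0.7910) = 0.8874; e^(−k_r t) = e^(−2.06×0.7910) = 0.1960.
D = 1.099 × (0.8874 − 0.1960) + 0.916 × 0.1960 = 0.7602 + 0.1796 = 0.9397 mg/L.
DO = C_s − D = 8.29 − 0.9397 = 7.350 mg/L.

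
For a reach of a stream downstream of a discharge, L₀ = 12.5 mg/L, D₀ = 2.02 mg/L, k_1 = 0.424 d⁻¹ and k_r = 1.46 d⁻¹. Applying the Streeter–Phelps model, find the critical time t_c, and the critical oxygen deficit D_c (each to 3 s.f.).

t_c = [1/(k_r−k_1)] ln[(k_r/k_1)(1 − D₀(k_r−k_1)/(k_1 L₀))]
= [1/(1.46−0.424)] ln[(1.46/0.424)(1 − 2.02×1.036/(0.424×12.5))]
= (1/1.036) ln[3.443 × 0.6051] = 0.9653 × ln(2.084) = 0.9653 × 0.7342 = 0.7087 d.
D_c = (k_1/k_r) L₀ e^(−k_1 t_c) = (0.424/1.46) × 12.5 × e^(−0.424×0.7087) = 0.2904 × 12.5 × 0.7405 = 2.688 mg/L.

t_c ≈ 0.709 d; D_c ≈ 2.69 mg/L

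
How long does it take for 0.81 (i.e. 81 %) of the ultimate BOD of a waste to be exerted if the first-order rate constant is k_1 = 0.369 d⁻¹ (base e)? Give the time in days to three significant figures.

t ≈ 4.50 d

y/L₀ = 1 − e^(−k_1 t) = 0.81 ⇒ e^(−k_1 t) = 0.190
t = −ln(0.190) / 0.369 = 1.661 / 0.369 = 4.501 d.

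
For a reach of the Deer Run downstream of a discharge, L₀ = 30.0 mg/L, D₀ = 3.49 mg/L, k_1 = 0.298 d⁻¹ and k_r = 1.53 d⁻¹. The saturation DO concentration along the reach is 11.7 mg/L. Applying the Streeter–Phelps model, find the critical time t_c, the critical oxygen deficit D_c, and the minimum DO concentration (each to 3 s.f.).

With k_r/k_1 = 5.134 and 1 − D₀(k_r−k_1)/(k_1 L₀) = 0.5191,
t_c = ln(5.134 × 0.5191) / (1.53 − 0.298) = ln(2.665) / 1.232 = 0.9802/1.232 = 0.7956 d.
L(t_c) = L₀ e^(−k_1 t_c) = 30.0 × 0.7889 = 23.67 mg/L, and at the critical point k_r D_c = k_1 L, so D_c = (0.298/1.53) × 23.67 = 4.610 mg/L.
Minimum DO = C_s − D_c = 11.7 − 4.610 = 7.090 mg/L.

t_c ≈ 0.796 d; D_c ≈ 4.61 mg/L; min DO ≈ 7.09 mg/L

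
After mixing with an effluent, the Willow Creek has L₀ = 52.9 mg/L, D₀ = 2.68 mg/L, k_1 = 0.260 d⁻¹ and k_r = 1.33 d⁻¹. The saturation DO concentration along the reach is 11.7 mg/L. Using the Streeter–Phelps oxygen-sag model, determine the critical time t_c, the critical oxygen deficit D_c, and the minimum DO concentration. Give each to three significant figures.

t_c ≈ 1.31 d; D_c ≈ 7.36 mg/L; min DO ≈ 4.34 mg/L

With k_r/k_1 = 5.115 and 1 − D₀(k_r−k_1)/(k_1 L₀) = 0.7915,
t_c = ln(5.115 × 0.7915) / (1.33 − 0.260) = ln(4.049) / 1.070 = 1.398/1.070 = 1.307 d.
L(t_c) = L₀ e^(−k_1 t_c) = 52.9 × 0.7119 = 37.66 mg/L, and at the critical point k_r D_c = k_1 L, so D_c = (0.260/1.33) × 37.66 = 7.362 mg/L.
Minimum DO = C_s − D_c = 11.7 − 7.362 = 4.338 mg/L.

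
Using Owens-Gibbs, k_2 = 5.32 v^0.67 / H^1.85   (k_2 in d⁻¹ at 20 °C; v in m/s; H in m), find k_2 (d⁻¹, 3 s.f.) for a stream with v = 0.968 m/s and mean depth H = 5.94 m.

k_2 ≈ 0.193 d⁻¹

k_2 = 5.32 × 0.968^0.67 / 5.94^1.85 = 5.32 × 0.9784 / 27.01 = 0.1927 d⁻¹.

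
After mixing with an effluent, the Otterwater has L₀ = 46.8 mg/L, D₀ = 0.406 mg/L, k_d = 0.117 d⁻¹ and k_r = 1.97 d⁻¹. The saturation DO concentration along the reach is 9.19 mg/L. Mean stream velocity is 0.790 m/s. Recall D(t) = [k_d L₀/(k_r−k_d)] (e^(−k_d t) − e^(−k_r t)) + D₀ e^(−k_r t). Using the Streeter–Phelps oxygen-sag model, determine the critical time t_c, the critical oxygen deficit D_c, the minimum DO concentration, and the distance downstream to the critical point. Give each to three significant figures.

With k_r/k_d = 16.84 and 1 − D₀(k_r−k_d)/(k_d L₀) = 0.8626,
t_c = ln(16.84 × 0.8626) / (1.97 − 0.117) = ln(14.52) / 1.853 = 2.676/1.853 = 1.444 d.
L(t_c) = L₀ e^(−k_d t_c) = 46.8 × 0.8445 = 39.52 mg/L, and at the critical point k_r D_c = k_d L, so D_c = (0.117/1.97) × 39.52 = 2.347 mg/L.
Minimum DO = C_s − D_c = 9.19 − 2.347 = 6.843 mg/L.
x_c = v t_c = 0.790 m/s × 1.444 d × 86400 s/d = 98560 m ≈ 98.6 km.

t_c ≈ 1.44 d; D_c ≈ 2.35 mg/L; min DO ≈ 6.84 mg/L; x_c ≈ 98.6 km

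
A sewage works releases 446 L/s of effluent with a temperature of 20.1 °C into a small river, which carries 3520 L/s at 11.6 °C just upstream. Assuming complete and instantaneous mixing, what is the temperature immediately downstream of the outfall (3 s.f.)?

12.6 °C

Flow-weighted mixing: C = (Q_r C_r + Q_w C_w)/(Q_r + Q_w)
= (3520×11.6 + 446×20.1)/(3520 + 446) = 49800/3966 = 12.56 °C.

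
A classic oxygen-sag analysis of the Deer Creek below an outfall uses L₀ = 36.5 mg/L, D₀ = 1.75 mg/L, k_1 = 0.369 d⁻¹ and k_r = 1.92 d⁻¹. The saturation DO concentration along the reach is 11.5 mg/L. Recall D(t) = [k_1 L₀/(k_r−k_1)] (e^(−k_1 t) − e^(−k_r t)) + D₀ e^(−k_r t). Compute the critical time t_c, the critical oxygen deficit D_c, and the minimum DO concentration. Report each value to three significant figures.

At the critical point dD/dt = 0, so k_1 L₀ e^(−k_1 t) = k_r D. Substituting D(t) from the Streeter–Phelps equation and solving for t gives
t_c = ln[(k_r/k_1)(1 − D₀(k_r−k_1)/(k_1 L₀))] / (k_r−k_1).
Here k_r−k_1 = 1.551 d⁻¹ and 1 − D₀(k_r−k_1)/(k_1 L₀) = 1 − 1.75×1.551/(0.369×36.5) = 0.7985, so
t_c = ln(5.203 × 0.7985) / 1.551 = 1.424 / 1.551 = 0.9183 d.
L(t_c) = L₀ e^(−k_1 t_c) = 36.5 × 0.7126 = 26.01 mg/L, and at the critical point k_r D_c = k_1 L, so D_c = (0.369/1.92) × 26.01 = 4.999 mg/L.
Minimum DO = C_s − D_c = 11.5 − 4.999 = 6.501 mg/L.

t_c ≈ 0.918 d; D_c ≈ 5.00 mg/L; min DO ≈ 6.50 mg/L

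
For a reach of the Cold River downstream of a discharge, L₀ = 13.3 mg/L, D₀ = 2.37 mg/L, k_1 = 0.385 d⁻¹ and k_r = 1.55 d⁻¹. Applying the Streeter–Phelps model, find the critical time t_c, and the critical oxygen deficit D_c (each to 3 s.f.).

t_c ≈ 0.530 d; D_c ≈ 2.69 mg/L

t_c = [1/(k_r−k_1)] ln[(k_r/k_1)(1 − D₀(k_r−k_1)/(k_1 L₀))]
= [1/(1.55−0.385)] ln[(1.55/0.385)(1 − 2.37×1.165/(0.385×13.3))]
= (1/1.165) ln[4.026 × 0.4608] = 0.8584 × ln(1.855) = 0.8584 × 0.6179 = 0.5304 d.
D_c = (k_1/k_r) L₀ e^(−k_1 t_c) = (0.385/1.55) × 13.3 × e^(−0.385×0.5304) = 0.2484 × 13.3 × 0.8153 = 2.693 mg/L.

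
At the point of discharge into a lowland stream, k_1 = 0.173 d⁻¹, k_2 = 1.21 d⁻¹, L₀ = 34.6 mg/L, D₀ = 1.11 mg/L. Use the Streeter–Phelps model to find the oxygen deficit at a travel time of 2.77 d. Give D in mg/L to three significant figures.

D ≈ 3.41 mg/L

k_1 L₀/(k_2−k_1) = 0.173×34.6/(1.21−0.173) = 5.986/1.037 = 5.772 mg/L.
e^(−k_1 t) = e^(−0.173×2.770) = 0.6193; e^(−k_2 t) = e^(−1.21×2.770) = 0.03502.
D = 5.772 × (0.6193 − 0.03502) + 1.11 × 0.03502 = 3.372 + 0.03888 = 3.411 mg/L.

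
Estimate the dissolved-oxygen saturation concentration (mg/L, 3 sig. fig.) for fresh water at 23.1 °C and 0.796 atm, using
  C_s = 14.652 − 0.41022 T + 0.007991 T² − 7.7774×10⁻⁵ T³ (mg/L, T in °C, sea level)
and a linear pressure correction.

At sea level: C_s = 14.652 − 0.41022×23.1 + 0.007991×23.1² − 7.7774×10⁻⁵×23.1³ = 8.481 mg/L.
Pressure correction: C_s' = 8.481 × 0.796 = 6.751 mg/L.

C_s ≈ 6.75 mg/L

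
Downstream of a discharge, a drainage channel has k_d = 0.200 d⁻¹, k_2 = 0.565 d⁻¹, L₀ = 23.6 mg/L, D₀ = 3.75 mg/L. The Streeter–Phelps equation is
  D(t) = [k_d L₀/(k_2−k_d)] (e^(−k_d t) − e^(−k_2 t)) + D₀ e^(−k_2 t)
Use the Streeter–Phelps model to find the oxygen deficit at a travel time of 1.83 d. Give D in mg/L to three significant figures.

D ≈ 5.70 mg/L

k_d L₀/(k_2−k_d) = 0.200×23.6/(0.565−0.200) = 4.720/0.3650 = 12.93 mg/L.
e^(−k_d t) = e^(−0.200×1.830) = 0.6935; e^(−k_2 t) = e^(−0.565×1.830) = 0.3556.
D = 12.93 × (0.6935 − 0.3556) + 3.75 × 0.3556 = 4.370 + 1.333 = 5.703 mg/L.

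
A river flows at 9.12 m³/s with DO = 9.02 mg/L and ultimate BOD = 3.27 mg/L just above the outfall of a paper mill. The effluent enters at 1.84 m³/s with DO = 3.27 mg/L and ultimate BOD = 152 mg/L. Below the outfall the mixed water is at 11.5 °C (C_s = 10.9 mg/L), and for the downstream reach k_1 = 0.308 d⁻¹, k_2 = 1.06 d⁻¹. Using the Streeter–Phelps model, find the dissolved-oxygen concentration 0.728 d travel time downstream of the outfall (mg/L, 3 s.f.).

DO ≈ 5.69 mg/L

Mixed DO = (9.12×9.02 + 1.84×3.27)/(9.12+1.84) = 88.28/10.96 = 8.055 mg/L.
Mixed L₀ = (9.12×3.27 + 1.84×152)/(10.96) = 309.5/10.96 = 28.24 mg/L.
Initial deficit D₀ = C_s − DO₀ = 10.9 − 8.055 = 2.845 mg/L.
D(0.728) = [0.308×28.24/(1.06−0.308)](e^(−0.308×0.728) − e^(−1.06×0.728)) + 2.845 e^(−1.06×0.728)
= 11.57 × (0.7991 − 0.4622) + 2.845 × 0.4622 = 5.212 mg/L.
DO = 10.9 − 5.212 = 5.688 mg/L.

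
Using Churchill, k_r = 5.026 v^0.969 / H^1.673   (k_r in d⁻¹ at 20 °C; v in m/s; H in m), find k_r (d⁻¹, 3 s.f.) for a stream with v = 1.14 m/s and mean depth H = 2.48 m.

k_r ≈ 1.25 d⁻¹

k_r = 5.026 × 1.14^0.969 / 2.48^1.673 = 5.026 × 1.135 / 4.570 = 1.249 d⁻¹.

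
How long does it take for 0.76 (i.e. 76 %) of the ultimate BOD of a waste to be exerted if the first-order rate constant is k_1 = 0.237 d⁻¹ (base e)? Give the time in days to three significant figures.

t ≈ 6.02 d

y/L₀ = 1 − e^(−k_1 t) = 0.76 ⇒ e^(−k_1 t) = 0.240
t = −ln(0.240) / 0.237 = 1.427 / 0.237 = 6.022 d.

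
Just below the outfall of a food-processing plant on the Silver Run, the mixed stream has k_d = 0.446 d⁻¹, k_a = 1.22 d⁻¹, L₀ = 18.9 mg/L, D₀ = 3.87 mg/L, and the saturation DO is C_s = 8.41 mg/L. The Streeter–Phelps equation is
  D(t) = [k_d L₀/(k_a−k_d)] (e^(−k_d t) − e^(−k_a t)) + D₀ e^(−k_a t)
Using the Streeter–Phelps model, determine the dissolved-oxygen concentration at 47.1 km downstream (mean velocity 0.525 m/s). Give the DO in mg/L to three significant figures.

Travel time t = x/v = 47.1 km / (0.525 m/s) = 47100 m / 0.525 m/s = 89710 s = 1.038 d.
k_d L₀/(k_a−k_d) = 0.446×18.9/(1.22−0.446) = 8.429/0.7740 = 10.89 mg/L.
e^(−k_d t) = e^(−0.446×1.038) = 0.6293; e^(−k_a t) = e^(−1.22×1.038) = 0.2817.
D = 10.89 × (0.6293 − 0.2817) + 3.87 × 0.2817 = 3.786 + 1.090 = 4.876 mg/L.
DO = C_s − D = 8.41 − 4.876 = 3.534 mg/L.

DO ≈ 3.53 mg/L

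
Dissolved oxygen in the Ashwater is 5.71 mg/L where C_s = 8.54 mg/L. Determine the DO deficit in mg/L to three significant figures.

D = C_s − C = 8.54 − 5.71 = 2.83 mg/L.

D ≈ 2.83 mg/L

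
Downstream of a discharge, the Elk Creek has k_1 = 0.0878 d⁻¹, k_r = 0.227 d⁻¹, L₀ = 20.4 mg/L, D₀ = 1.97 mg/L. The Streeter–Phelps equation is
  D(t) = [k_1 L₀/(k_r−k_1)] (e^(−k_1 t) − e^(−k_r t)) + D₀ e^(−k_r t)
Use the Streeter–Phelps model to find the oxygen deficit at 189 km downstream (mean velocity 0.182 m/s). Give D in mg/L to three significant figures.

Travel time t = x/v = 189 km / (0.182 m/s) = 189000 m / 0.182 m/s = 1.038×10^6 s = 12.02 d.
k_1 L₀/(k_r−k_1) = 0.0878×20.4/(0.227−0.0878) = 1.791/0.1392 = 12.87 mg/L.
e^(−k_1 t) = e^(−0.0878×12.02) = 0.3481; e^(−k_r t) = e^(−0.227×12.02) = 0.06533.
D = 12.87 × (0.3481 − 0.06533) + 1.97 × 0.06533 = 3.638 + 0.1287 = 3.767 mg/L.

D ≈ 3.77 mg/L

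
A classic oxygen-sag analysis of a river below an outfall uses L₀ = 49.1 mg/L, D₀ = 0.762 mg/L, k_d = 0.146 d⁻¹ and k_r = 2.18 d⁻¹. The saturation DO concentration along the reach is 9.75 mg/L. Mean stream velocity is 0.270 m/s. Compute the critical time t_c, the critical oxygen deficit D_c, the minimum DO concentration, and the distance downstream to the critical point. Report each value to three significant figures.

t_c ≈ 1.21 d; D_c ≈ 2.76 mg/L; min DO ≈ 6.99 mg/L; x_c ≈ 28.2 km

At the critical point dD/dt = 0, so k_d L₀ e^(−k_d t) = k_r D. Substituting D(t) from the Streeter–Phelps equation and solving for t gives
t_c = ln[(k_r/k_d)(1 − D₀(k_r−k_d)/(k_d L₀))] / (k_r−k_d).
Here k_r−k_d = 2.034 d⁻¹ and 1 − D₀(k_r−k_d)/(k_d L₀) = 1 − 0.762×2.034/(0.146×49.1) = 0.7838, so
t_c = ln(14.93 × 0.7838) / 2.034 = 2.460 / 2.034 = 1.209 d.
L(t_c) = L₀ e^(−k_d t_c) = 49.1 × 0.8381 = 41.15 mg/L, and at the critical point k_r D_c = k_d L, so D_c = (0.146/2.18) × 41.15 = 2.756 mg/L.
Minimum DO = C_s − D_c = 9.75 − 2.756 = 6.994 mg/L.
x_c = v t_c = 0.270 m/s × 1.209 d × 86400 s/d = 28210 m ≈ 28.2 km.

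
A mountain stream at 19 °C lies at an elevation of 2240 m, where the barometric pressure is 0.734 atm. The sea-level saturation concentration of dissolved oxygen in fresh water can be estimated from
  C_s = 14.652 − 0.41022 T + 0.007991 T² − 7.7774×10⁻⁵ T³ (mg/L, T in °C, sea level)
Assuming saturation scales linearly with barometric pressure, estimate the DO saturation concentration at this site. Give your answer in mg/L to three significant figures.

C_s ≈ 6.76 mg/L

At sea level: C_s = 14.652 − 0.41022×19 + 0.007991×19² − 7.7774×10⁻⁵×19³ = 9.209 mg/L.
Pressure correction: C_s' = 9.209 × 0.734 = 6.759 mg/L.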